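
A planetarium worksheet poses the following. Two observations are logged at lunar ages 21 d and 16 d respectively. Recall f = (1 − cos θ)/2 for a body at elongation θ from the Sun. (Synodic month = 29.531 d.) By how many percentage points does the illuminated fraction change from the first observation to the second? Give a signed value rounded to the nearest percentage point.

θ₁ = 360° × 21/29.531 = 256.0°, f₁ = (1 − cos θ₁)/2 = 0.621.
θ₂ = 360° × 16/29.531 = 195.0°, f₂ = (1 − cos θ₂)/2 = 0.983.
Change = f₂ − f₁ = +0.362 → +36 percentage points.

+36 pp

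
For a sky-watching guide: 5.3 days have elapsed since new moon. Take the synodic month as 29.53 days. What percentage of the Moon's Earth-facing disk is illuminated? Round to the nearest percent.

29%

Phase angle: θ = 360°·(5.3 d)/(29.53 d) = 64.6°.
With cos θ = 0.429, the lit fraction is (1 − 0.429)/2 ≈ 0.286, so 29%.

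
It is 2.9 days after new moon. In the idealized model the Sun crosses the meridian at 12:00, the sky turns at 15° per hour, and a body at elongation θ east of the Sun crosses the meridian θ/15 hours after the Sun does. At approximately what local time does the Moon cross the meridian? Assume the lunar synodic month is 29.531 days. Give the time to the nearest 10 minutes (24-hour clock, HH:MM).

The Moon has covered 2.9/29.531 of its cycle, so θ ≈ 360° × 2.9/29.531 = 35.4°.
At 15° of sky rotation per hour, 35.4° corresponds to a 2.36 h lag.
12:00 + 2.357 h ≈ 14:21 → 14:20 to the nearest ten minutes.

14:20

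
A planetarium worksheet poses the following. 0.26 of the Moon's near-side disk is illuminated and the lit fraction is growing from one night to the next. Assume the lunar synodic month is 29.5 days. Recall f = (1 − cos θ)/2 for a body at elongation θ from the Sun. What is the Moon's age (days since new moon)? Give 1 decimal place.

cos θ = 1 − 2f = 0.480, giving a principal value of 61.3°.
The Moon is waxing (0°–180°), so θ = 61.3° directly.
That fraction of the synodic month is 61.3/360 × 29.5 d ≈ 5.02 d.

5.0 days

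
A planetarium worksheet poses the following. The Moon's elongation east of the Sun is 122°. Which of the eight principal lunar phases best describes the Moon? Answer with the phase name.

waxing gibbous

122° lies in the waxing gibbous sector of the 8-phase cycle.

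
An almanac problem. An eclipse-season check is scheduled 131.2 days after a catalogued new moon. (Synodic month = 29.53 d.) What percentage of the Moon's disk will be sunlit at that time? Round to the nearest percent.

131.2 d spans 4 complete synodic months (4 × 29.53 = 118.12 d) plus 13.08 d.
Elongation θ = 360° × 13.08/29.53 ≈ 159.5°.
With cos θ = (-0.936), the lit fraction is (1 − (-0.936))/2 ≈ 0.968, so 97%.

97%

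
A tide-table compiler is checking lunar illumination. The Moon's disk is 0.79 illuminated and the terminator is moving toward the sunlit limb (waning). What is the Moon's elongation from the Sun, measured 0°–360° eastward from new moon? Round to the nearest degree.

cos θ = 1 − 2f = -0.580, giving a principal value of 125.5°.
Waning ⇒ past full, so θ = 360° − 125.5° = 234.5°.

235°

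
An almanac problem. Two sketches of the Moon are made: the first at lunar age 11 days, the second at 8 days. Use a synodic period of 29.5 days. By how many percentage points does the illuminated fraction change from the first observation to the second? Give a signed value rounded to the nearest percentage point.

-28 pp

First observation: θ = 360°·11/29.5 = 134.2°, so f = 0.849.
Second observation: θ = 97.6°, f = 0.566.
Δf = 0.566 − 0.849 = -0.282, i.e. -28 pp.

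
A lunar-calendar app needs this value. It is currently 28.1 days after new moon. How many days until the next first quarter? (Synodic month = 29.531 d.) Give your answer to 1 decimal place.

First quarter occurs at elongation 90°, i.e. at age 29.531 × 90/360 = 7.383 d.
This lunation's first quarter (7.383 d) has passed, so add one period: 36.914 − 28.1 = 8.814 days.

8.8 days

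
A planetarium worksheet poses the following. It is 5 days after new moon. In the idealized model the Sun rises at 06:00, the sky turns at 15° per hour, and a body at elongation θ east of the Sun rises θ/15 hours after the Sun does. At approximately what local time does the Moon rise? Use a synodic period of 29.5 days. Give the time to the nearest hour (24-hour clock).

Elongation θ = 360° × 5/29.5 ≈ 61.0°.
The Moon trails the Sun by θ/15 = 61.0/15 ≈ 4.07 hours.
06:00 + 4.07 h ≈ 10:04 → 10:00 to the nearest hour.

10:00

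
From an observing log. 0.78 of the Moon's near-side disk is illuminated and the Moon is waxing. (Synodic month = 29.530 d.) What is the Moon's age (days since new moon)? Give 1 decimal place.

10.2 days

Invert f = (1 − cos θ)/2 to get cos θ = 1 − 2(0.78) = -0.560, hence θ₀ = arccos -0.560 = 124.1°.
The Moon is waxing (0°–180°), so θ = 124.1° directly.
That fraction of the synodic month is 124.1/360 × 29.530 d ≈ 10.18 d.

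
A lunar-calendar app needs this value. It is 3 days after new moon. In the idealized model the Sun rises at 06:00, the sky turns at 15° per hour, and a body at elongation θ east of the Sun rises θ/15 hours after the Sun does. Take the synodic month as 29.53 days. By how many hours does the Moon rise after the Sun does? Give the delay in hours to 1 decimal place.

2.4 h

The Moon has covered 3/29.53 of its cycle, so θ ≈ 360° × 3/29.53 = 36.6°.
Delay after the Sun = 36.6° / (15°/h) ≈ 2.44 h.
So the Moon rises 2.44 h after the Sun.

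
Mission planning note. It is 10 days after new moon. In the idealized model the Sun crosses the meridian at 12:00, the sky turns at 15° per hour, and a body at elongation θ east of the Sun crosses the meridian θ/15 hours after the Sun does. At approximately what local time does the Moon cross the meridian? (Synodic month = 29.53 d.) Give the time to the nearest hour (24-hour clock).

20:00

Phase angle: θ = 360°·(10 d)/(29.53 d) = 121.9°.
The Moon trails the Sun by θ/15 = 121.9/15 ≈ 8.13 hours.
12:00 + 8.13 h ≈ 20:08 → 20:00 to the nearest hour.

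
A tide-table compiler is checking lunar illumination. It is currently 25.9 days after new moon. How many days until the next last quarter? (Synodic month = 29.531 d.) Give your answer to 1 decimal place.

Last quarter occurs at elongation 270°, i.e. at age 29.531 × 270/360 = 22.148 d.
Already past this cycle's last quarter; the next is at 22.148 + 29.531 = 51.679 d, so 51.679 − 25.9 = 25.779 days.

25.8 days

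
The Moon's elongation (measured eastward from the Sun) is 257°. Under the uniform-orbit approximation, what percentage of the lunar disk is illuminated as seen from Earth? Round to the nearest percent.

61%

Half-versine of 257°: (1 − (-0.225))/2 = 0.612, i.e. 61%.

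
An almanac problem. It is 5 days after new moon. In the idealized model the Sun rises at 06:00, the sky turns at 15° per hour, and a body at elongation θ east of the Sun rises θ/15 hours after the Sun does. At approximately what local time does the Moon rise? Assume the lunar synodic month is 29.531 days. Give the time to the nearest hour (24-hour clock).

The Moon has covered 5/29.531 of its cycle, so θ ≈ 360° × 5/29.531 = 61.0°.
The Moon trails the Sun by θ/15 = 61.0/15 ≈ 4.06 hours.
06:00 + 4.06 h ≈ 10:04 → 10:00 to the nearest hour.

10:00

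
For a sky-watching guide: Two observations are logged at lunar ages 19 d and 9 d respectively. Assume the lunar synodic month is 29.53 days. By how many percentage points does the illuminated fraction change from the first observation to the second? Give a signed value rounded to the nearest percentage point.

-14 pp

θ₁ = 360° × 19/29.53 = 231.6°, f₁ = (1 − cos θ₁)/2 = 0.810.
θ₂ = 360° × 9/29.53 = 109.7°, f₂ = (1 − cos θ₂)/2 = 0.669.
Change = f₂ − f₁ = -0.142 → -14 percentage points.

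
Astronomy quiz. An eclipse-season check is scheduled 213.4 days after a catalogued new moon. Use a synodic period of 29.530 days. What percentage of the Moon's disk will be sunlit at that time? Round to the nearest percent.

213.4/29.530 = 7.227 lunations, so 7 complete cycles and 6.69 d into the next.
The Moon has covered 6.69/29.530 of its cycle, so θ ≈ 360° × 6.69/29.530 = 81.6°.
cos 81.6° = 0.147, so f = (1 − 0.147)/2 = 0.427, so 43%.

43%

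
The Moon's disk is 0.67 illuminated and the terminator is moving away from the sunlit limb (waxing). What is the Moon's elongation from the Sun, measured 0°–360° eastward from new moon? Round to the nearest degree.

110°

Invert f = (1 − cos θ)/2 to get cos θ = 1 − 2(0.67) = -0.340, hence θ₀ = arccos -0.340 = 109.9°.
Waxing ⇒ before full, so θ = 109.9°.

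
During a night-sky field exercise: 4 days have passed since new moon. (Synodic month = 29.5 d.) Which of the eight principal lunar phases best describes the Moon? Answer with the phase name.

θ ≈ 360° × 4/29.5 = 49°, which falls in the waxing crescent sector.

waxing crescent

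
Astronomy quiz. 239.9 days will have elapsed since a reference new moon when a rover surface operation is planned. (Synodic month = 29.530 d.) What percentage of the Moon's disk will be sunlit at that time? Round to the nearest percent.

Reduce mod P: 239.9 − 8×29.530 = 3.66 d into the current lunation.
The Moon has covered 3.66/29.530 of its cycle, so θ ≈ 360° × 3.66/29.530 = 44.6°.
With cos θ = 0.712, the lit fraction is (1 − 0.712)/2 ≈ 0.144, so 14%.

14%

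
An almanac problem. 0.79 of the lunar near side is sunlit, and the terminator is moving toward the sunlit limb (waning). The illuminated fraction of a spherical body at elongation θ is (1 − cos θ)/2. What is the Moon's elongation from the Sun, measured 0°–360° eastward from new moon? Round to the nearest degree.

Invert f = (1 − cos θ)/2 to get cos θ = 1 − 2(0.79) = -0.580, hence θ₀ = arccos -0.580 = 125.5°.
Since the Moon is past full (waning), take the reflex angle: θ = 360° − 125.5° = 234.5°.

235°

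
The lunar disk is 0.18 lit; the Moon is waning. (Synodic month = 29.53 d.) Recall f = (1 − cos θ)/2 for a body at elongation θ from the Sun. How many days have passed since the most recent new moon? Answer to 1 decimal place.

cos θ = 1 − 2f = 0.640, giving a principal value of 50.2°.
Waning ⇒ past full, so θ = 360° − 50.2° = 309.8°.
Age = 29.53 × 309.8°/360° ≈ 25.41 days.

25.4 days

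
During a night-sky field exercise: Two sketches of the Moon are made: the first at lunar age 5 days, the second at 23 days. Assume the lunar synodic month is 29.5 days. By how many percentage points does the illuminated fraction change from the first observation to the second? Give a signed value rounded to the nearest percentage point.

+15 percentage points

First observation: θ = 360°·5/29.5 = 61.0°, so f = 0.258.
Second observation: θ = 280.7°, f = 0.407.
Δf = 0.407 − 0.258 = +0.150, i.e. +15 pp.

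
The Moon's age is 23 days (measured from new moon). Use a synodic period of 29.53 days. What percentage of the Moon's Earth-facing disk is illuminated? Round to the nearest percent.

Elongation θ = 360° × 23/29.53 ≈ 280.4°.
cos 280.4° = 0.180, so f = (1 − 0.180)/2 = 0.410, so 41%.

41%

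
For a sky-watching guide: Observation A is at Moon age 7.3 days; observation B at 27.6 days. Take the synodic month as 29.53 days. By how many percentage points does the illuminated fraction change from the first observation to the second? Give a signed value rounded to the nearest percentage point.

-45 pp

θ₁ = 360° × 7.3/29.53 = 89.0°, f₁ = (1 − cos θ₁)/2 = 0.491.
θ₂ = 360° × 27.6/29.53 = 336.5°, f₂ = (1 − cos θ₂)/2 = 0.042.
Change = f₂ − f₁ = -0.450 → -45 percentage points.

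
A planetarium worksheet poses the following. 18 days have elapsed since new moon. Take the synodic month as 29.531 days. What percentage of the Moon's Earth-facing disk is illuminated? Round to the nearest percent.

The Moon has covered 18/29.531 of its cycle, so θ ≈ 360° × 18/29.531 = 219.4°.
With cos θ = (-0.772), the lit fraction is (1 − (-0.772))/2 ≈ 0.886, so 89%.

89%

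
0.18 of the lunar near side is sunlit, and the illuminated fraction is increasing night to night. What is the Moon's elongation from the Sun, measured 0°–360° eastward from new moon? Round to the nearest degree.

Invert f = (1 − cos θ)/2 to get cos θ = 1 − 2(0.18) = 0.640, hence θ₀ = arccos 0.640 = 50.2°.
Waxing ⇒ before full, so θ = 50.2°.

50°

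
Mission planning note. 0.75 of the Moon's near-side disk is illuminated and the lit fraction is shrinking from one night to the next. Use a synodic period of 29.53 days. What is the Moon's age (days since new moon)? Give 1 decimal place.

From f = (1 − cos θ)/2: cos θ = 1 − 2×0.75 = -0.500; arccos → 120.0°.
Waning ⇒ past full, so θ = 360° − 120.0° = 240.0°.
That fraction of the synodic month is 240.0/360 × 29.53 d ≈ 19.69 d.

19.7 days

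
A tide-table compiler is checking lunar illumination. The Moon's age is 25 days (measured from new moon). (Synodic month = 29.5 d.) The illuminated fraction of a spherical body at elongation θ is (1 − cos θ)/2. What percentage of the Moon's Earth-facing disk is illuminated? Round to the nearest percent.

The Moon has covered 25/29.5 of its cycle, so θ ≈ 360° × 25/29.5 = 305.1°.
With cos θ = 0.575, the lit fraction is (1 − 0.575)/2 ≈ 0.213, so 21%.

21%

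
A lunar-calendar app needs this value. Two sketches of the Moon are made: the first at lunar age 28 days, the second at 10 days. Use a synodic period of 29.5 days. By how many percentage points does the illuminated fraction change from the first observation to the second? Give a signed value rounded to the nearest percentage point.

+74 percentage points

θ₁ = 360° × 28/29.5 = 341.7°, f₁ = (1 − cos θ₁)/2 = 0.025.
θ₂ = 360° × 10/29.5 = 122.0°, f₂ = (1 − cos θ₂)/2 = 0.765.
Change = f₂ − f₁ = +0.740 → +74 percentage points.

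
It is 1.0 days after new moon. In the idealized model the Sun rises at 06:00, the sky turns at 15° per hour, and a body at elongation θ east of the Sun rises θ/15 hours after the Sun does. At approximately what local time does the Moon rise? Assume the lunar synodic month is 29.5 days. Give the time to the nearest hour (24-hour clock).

07:00

Elongation θ = 360° × 1.0/29.5 ≈ 12.2°.
The Moon trails the Sun by θ/15 = 12.2/15 ≈ 0.81 hours.
06:00 + 0.81 h ≈ 06:49 → 07:00 to the nearest hour.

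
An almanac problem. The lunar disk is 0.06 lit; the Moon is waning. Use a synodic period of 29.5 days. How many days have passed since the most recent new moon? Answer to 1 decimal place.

cos θ = 1 − 2f = 0.880, giving a principal value of 28.4°.
A waning Moon lies in 180°–360°, so θ = 360° − 28.4° = 331.6°.
Age = 29.5 × 331.6°/360° ≈ 27.18 days.

27.2 days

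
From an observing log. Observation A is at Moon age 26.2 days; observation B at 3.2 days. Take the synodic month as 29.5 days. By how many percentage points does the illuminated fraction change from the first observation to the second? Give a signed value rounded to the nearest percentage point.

θ₁ = 360° × 26.2/29.5 = 319.7°, f₁ = (1 − cos θ₁)/2 = 0.119.
θ₂ = 360° × 3.2/29.5 = 39.1°, f₂ = (1 − cos θ₂)/2 = 0.112.
Change = f₂ − f₁ = -0.007 → -1 percentage points.

-1 percentage points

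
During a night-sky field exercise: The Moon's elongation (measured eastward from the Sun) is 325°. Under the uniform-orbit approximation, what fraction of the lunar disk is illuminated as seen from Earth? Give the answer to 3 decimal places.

0.090

Half-versine of 325°: (1 − 0.819)/2 = 0.090.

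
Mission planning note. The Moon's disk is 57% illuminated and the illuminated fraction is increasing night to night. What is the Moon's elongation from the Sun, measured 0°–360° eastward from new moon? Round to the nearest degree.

Invert f = (1 − cos θ)/2 to get cos θ = 1 − 2(0.57) = -0.140, hence θ₀ = arccos -0.140 = 98.0°.
The Moon is waxing (0°–180°), so θ = 98.0° directly.

98°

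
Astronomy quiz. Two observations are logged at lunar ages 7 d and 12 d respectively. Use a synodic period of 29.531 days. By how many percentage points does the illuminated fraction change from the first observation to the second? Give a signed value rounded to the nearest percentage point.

First observation: θ = 360°·7/29.531 = 85.3°, so f = 0.459.
Second observation: θ = 146.3°, f = 0.916.
Δf = 0.916 − 0.459 = +0.457, i.e. +46 pp.

+46 percentage points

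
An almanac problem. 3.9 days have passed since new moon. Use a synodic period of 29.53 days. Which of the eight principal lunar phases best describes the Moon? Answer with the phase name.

waxing crescent

At 3.9/29.53 of the cycle, θ ≈ 48° — the waxing crescent range.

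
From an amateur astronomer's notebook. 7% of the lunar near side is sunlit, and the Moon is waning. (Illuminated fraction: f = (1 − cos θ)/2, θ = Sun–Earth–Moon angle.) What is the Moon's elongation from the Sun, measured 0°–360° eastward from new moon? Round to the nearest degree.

329°

Invert f = (1 − cos θ)/2 to get cos θ = 1 − 2(0.07) = 0.860, hence θ₀ = arccos 0.860 = 30.7°.
Waning ⇒ past full, so θ = 360° − 30.7° = 329.3°.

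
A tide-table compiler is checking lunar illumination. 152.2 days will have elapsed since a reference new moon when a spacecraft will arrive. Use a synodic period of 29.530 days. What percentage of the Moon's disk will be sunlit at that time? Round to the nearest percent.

22%

152.2/29.530 = 5.154 lunations, so 5 complete cycles and 4.55 d into the next.
Elongation θ = 360° × 4.55/29.530 ≈ 55.5°.
cos 55.5° = 0.567, so f = (1 − 0.567)/2 = 0.217, so 22%.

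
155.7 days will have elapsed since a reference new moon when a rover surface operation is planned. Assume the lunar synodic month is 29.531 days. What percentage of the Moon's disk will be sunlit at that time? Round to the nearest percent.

155.7 d spans 5 complete synodic months (5 × 29.531 = 147.66 d) plus 8.04 d.
Phase angle: θ = 360°·(8.04 d)/(29.531 d) = 98.1°.
Illuminated fraction = (1 − cos 98.1°)/2 = (1 − (-0.140))/2 ≈ 0.570, so 57%.

57%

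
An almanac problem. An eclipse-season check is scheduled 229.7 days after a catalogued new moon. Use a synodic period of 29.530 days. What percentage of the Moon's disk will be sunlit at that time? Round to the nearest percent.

41%

229.7 d spans 7 complete synodic months (7 × 29.530 = 206.71 d) plus 22.99 d.
The Moon has covered 22.99/29.530 of its cycle, so θ ≈ 360° × 22.99/29.530 = 280.3°.
cos 280.3° = 0.178, so f = (1 − 0.178)/2 = 0.411, so 41%.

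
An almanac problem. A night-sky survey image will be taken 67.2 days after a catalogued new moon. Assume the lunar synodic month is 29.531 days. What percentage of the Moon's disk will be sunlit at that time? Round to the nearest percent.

58%

67.2 d spans 2 complete synodic months (2 × 29.531 = 59.06 d) plus 8.14 d.
Elongation θ = 360° × 8.14/29.531 ≈ 99.2°.
Illuminated fraction = (1 − cos 99.2°)/2 = (1 − (-0.160))/2 ≈ 0.580, so 58%.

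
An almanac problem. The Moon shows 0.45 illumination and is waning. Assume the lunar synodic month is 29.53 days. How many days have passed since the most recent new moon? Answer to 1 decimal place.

22.6 days

From f = (1 − cos θ)/2: cos θ = 1 − 2×0.45 = 0.100; arccos → 84.3°.
A waning Moon lies in 180°–360°, so θ = 360° − 84.3° = 275.7°.
At 360°/29.53 d per day, 275.7° corresponds to 22.62 days.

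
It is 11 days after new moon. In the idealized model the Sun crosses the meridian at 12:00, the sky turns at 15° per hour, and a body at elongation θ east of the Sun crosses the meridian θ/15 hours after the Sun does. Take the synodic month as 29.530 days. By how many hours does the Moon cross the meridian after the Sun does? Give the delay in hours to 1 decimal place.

8.9 h

Elongation θ = 360° × 11/29.530 ≈ 134.1°.
The Moon trails the Sun by θ/15 = 134.1/15 ≈ 8.94 hours.
So the Moon crosses the meridian 8.94 h after the Sun.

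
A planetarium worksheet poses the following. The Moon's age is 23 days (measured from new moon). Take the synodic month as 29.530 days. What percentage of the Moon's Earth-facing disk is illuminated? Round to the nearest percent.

Phase angle: θ = 360°·(23 d)/(29.530 d) = 280.4°.
Illuminated fraction = (1 − cos 280.4°)/2 = (1 − 0.180)/2 ≈ 0.410, so 41%.

41%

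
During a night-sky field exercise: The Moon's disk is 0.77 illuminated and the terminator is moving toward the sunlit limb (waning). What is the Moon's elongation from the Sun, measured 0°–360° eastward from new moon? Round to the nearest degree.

From f = (1 − cos θ)/2: cos θ = 1 − 2×0.77 = -0.540; arccos → 122.7°.
A waning Moon lies in 180°–360°, so θ = 360° − 122.7° = 237.3°.

237°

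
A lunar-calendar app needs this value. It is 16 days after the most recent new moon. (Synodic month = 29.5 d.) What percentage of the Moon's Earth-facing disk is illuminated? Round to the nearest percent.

98%

The Moon has covered 16/29.5 of its cycle, so θ ≈ 360° × 16/29.5 = 195.3°.
cos 195.3° = (-0.965), so f = (1 − (-0.965))/2 = 0.982, so 98%.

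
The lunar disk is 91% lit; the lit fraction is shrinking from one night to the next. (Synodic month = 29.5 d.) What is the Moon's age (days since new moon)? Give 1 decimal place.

17.6 days

cos θ = 1 − 2f = -0.820, giving a principal value of 145.1°.
A waning Moon lies in 180°–360°, so θ = 360° − 145.1° = 214.9°.
Age = 29.5 × 214.9°/360° ≈ 17.61 days.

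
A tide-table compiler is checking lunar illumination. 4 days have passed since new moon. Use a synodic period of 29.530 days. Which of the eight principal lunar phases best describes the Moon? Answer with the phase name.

waxing crescent

At 4/29.530 of the cycle, θ ≈ 49° — the waxing crescent range.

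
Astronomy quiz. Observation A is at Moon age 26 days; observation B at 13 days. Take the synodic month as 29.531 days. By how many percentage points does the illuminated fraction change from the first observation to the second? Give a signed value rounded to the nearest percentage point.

θ₁ = 360° × 26/29.531 = 317.0°, f₁ = (1 − cos θ₁)/2 = 0.135.
θ₂ = 360° × 13/29.531 = 158.5°, f₂ = (1 − cos θ₂)/2 = 0.965.
Change = f₂ − f₁ = +0.831 → +83 percentage points.

+83 percentage points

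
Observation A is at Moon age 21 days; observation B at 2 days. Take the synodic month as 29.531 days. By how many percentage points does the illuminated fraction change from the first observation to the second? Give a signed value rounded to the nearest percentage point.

-58 percentage points

θ₁ = 360° × 21/29.531 = 256.0°, f₁ = (1 − cos θ₁)/2 = 0.621.
θ₂ = 360° × 2/29.531 = 24.4°, f₂ = (1 − cos θ₂)/2 = 0.045.
Change = f₂ − f₁ = -0.576 → -58 percentage points.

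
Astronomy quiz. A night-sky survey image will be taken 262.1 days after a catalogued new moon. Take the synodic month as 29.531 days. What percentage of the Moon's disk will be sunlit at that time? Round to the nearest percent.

15%

262.1/29.531 = 8.875 lunations, so 8 complete cycles and 25.85 d into the next.
Phase angle: θ = 360°·(25.85 d)/(29.531 d) = 315.2°.
cos 315.2° = 0.709, so f = (1 − 0.709)/2 = 0.146, so 15%.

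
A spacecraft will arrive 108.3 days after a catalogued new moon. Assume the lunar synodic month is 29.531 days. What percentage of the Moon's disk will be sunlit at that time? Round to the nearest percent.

75%

108.3 d spans 3 complete synodic months (3 × 29.531 = 88.59 d) plus 19.71 d.
The Moon has covered 19.71/29.531 of its cycle, so θ ≈ 360° × 19.71/29.531 = 240.2°.
With cos θ = (-0.496), the lit fraction is (1 − (-0.496))/2 ≈ 0.748, so 75%.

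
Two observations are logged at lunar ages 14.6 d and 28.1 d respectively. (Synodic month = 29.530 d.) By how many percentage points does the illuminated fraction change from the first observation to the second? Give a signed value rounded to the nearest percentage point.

-98 percentage points

First observation: θ = 360°·14.6/29.530 = 178.0°, so f = 1.000.
Second observation: θ = 342.6°, f = 0.023.
Δf = 0.023 − 1.000 = -0.977, i.e. -98 pp.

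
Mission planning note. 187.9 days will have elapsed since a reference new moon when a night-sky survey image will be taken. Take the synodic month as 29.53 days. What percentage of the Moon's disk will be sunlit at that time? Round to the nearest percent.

187.9/29.53 = 6.363 lunations, so 6 complete cycles and 10.72 d into the next.
Elongation θ = 360° × 10.72/29.53 ≈ 130.7°.
cos 130.7° = (-0.652), so f = (1 − (-0.652))/2 = 0.826, so 83%.

83%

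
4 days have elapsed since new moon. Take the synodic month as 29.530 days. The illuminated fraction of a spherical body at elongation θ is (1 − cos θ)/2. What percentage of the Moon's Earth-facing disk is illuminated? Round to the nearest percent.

Phase angle: θ = 360°·(4 d)/(29.530 d) = 48.8°.
Illuminated fraction = (1 − cos 48.8°)/2 = (1 − 0.659)/2 ≈ 0.170, so 17%.

17%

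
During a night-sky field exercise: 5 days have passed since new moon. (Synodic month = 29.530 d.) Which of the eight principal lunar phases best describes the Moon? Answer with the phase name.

θ ≈ 360° × 5/29.530 = 61°, which falls in the waxing crescent sector.

waxing crescent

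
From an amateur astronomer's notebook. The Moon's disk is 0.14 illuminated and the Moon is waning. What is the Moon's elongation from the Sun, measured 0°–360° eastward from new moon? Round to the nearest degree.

Invert f = (1 − cos θ)/2 to get cos θ = 1 − 2(0.14) = 0.720, hence θ₀ = arccos 0.720 = 43.9°.
Waning ⇒ past full, so θ = 360° − 43.9° = 316.1°.

316°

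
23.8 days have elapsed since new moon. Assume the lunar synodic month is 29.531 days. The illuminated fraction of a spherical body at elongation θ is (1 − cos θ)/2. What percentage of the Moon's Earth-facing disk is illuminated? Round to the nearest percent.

Elongation θ = 360° × 23.8/29.531 ≈ 290.1°.
Illuminated fraction = (1 − cos 290.1°)/2 = (1 − 0.344)/2 ≈ 0.328, so 33%.

33%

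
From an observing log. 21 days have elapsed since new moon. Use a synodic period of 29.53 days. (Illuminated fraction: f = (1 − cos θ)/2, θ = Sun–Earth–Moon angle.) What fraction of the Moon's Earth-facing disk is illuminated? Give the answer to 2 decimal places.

The Moon has covered 21/29.53 of its cycle, so θ ≈ 360° × 21/29.53 = 256.0°.
With cos θ = (-0.242), the lit fraction is (1 − (-0.242))/2 ≈ 0.621.

0.62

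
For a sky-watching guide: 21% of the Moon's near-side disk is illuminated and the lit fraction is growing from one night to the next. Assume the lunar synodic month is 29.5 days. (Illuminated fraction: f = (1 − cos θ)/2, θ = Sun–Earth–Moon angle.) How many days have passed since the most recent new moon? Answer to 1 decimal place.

From f = (1 − cos θ)/2: cos θ = 1 − 2×0.21 = 0.580; arccos → 54.5°.
The Moon is waxing (0°–180°), so θ = 54.5° directly.
At 360°/29.5 d per day, 54.5° corresponds to 4.47 days.

4.5 days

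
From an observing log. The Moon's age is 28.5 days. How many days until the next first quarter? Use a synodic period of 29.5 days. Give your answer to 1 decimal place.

First quarter occurs at elongation 90°, i.e. at age 29.5 × 90/360 = 7.375 d.
This lunation's first quarter (7.375 d) has passed, so add one period: 36.875 − 28.5 = 8.375 days.

8.4 days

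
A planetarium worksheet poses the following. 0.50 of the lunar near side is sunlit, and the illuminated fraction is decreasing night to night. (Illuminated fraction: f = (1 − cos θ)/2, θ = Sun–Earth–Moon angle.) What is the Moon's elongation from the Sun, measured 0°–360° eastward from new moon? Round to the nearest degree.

Invert f = (1 − cos θ)/2 to get cos θ = 1 − 2(0.50) = 0.000, hence θ₀ = arccos 0.000 = 90.0°.
Waning ⇒ past full, so θ = 360° − 90.0° = 270.0°.

270°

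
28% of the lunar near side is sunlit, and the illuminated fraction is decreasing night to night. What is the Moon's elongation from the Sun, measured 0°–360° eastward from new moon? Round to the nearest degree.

cos θ = 1 − 2f = 0.440, giving a principal value of 63.9°.
Waning ⇒ past full, so θ = 360° − 63.9° = 296.1°.

296°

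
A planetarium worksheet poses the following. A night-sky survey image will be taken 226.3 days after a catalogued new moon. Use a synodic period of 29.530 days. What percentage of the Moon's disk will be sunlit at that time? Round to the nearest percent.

226.3 d spans 7 complete synodic months (7 × 29.530 = 206.71 d) plus 19.59 d.
Phase angle: θ = 360°·(19.59 d)/(29.530 d) = 238.8°.
Illuminated fraction = (1 − cos 238.8°)/2 = (1 − (-0.518))/2 ≈ 0.759, so 76%.

76%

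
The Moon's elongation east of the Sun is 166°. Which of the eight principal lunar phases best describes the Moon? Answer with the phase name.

full moon

The full moon sector spans roughly 158°–202°; 166° falls inside it.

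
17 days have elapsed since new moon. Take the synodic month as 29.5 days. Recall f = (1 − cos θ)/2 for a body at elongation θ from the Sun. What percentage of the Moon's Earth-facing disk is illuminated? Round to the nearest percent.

The Moon has covered 17/29.5 of its cycle, so θ ≈ 360° × 17/29.5 = 207.5°.
With cos θ = (-0.887), the lit fraction is (1 − (-0.887))/2 ≈ 0.944, so 94%.

94%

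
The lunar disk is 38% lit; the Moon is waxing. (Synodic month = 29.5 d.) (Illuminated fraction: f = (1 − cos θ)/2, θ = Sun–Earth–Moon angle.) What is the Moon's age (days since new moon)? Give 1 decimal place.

6.2 days

Invert f = (1 − cos θ)/2 to get cos θ = 1 − 2(0.38) = 0.240, hence θ₀ = arccos 0.240 = 76.1°.
The Moon is waxing (0°–180°), so θ = 76.1° directly.
At 360°/29.5 d per day, 76.1° corresponds to 6.24 days.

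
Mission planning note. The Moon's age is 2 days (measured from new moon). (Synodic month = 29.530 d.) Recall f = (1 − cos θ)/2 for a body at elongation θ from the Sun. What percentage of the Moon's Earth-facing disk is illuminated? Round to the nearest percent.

4%

Elongation θ = 360° × 2/29.530 ≈ 24.4°.
cos 24.4° = 0.911, so f = (1 − 0.911)/2 = 0.045, so 4%.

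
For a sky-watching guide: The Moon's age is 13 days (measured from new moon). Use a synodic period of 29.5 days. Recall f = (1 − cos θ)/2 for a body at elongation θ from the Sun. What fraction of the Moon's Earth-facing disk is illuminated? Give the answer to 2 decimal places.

0.97

Phase angle: θ = 360°·(13 d)/(29.5 d) = 158.6°.
Illuminated fraction = (1 − cos 158.6°)/2 = (1 − (-0.931))/2 ≈ 0.966.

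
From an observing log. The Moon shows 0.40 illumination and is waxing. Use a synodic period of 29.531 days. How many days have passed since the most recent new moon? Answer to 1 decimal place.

6.4 days

Invert f = (1 − cos θ)/2 to get cos θ = 1 − 2(0.40) = 0.200, hence θ₀ = arccos 0.200 = 78.5°.
Waxing ⇒ before full, so θ = 78.5°.
Age = 29.531 × 78.5°/360° ≈ 6.44 days.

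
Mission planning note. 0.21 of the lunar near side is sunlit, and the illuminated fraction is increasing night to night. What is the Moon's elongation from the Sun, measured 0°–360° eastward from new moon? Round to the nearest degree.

Invert f = (1 − cos θ)/2 to get cos θ = 1 − 2(0.21) = 0.580, hence θ₀ = arccos 0.580 = 54.5°.
Waxing ⇒ before full, so θ = 54.5°.

55°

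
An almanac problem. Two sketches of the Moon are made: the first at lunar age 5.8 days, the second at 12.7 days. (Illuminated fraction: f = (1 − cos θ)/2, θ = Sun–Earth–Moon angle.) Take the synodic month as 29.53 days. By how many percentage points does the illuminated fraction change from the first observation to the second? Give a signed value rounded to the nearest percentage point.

First observation: θ = 360°·5.8/29.53 = 70.7°, so f = 0.335.
Second observation: θ = 154.8°, f = 0.953.
Δf = 0.953 − 0.335 = +0.618, i.e. +62 pp.

+62 pp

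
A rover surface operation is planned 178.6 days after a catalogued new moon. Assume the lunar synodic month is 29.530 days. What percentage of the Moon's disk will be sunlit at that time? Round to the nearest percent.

2%

178.6/29.530 = 6.048 lunations, so 6 complete cycles and 1.42 d into the next.
The Moon has covered 1.42/29.530 of its cycle, so θ ≈ 360° × 1.42/29.530 = 17.3°.
With cos θ = 0.955, the lit fraction is (1 − 0.955)/2 ≈ 0.023, so 2%.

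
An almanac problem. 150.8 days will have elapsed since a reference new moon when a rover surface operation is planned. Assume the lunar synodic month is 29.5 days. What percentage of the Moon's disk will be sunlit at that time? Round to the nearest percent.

150.8 d spans 5 complete synodic months (5 × 29.5 = 147.50 d) plus 3.30 d.
Elongation θ = 360° × 3.30/29.5 ≈ 40.3°.
Illuminated fraction = (1 − cos 40.3°)/2 = (1 − 0.763)/2 ≈ 0.119, so 12%.

12%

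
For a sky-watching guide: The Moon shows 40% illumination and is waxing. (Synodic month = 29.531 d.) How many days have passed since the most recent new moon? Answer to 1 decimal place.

Invert f = (1 − cos θ)/2 to get cos θ = 1 − 2(0.40) = 0.200, hence θ₀ = arccos 0.200 = 78.5°.
Before full moon the principal value applies: θ = 78.5°.
At 360°/29.531 d per day, 78.5° corresponds to 6.44 days.

6.4 days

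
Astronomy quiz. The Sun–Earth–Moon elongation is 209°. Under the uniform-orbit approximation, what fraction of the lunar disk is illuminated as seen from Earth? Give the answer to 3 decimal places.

0.937

Half-versine of 209°: (1 − (-0.875))/2 = 0.937.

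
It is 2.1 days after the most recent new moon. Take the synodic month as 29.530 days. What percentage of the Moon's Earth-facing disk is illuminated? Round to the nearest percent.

Phase angle: θ = 360°·(2.1 d)/(29.530 d) = 25.6°.
Illuminated fraction = (1 − cos 25.6°)/2 = (1 − 0.902)/2 ≈ 0.049, so 5%.

5%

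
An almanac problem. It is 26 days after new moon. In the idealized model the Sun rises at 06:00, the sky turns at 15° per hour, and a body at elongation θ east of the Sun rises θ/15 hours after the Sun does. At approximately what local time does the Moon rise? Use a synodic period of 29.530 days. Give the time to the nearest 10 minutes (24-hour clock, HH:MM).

Phase angle: θ = 360°·(26 d)/(29.530 d) = 317.0°.
The Moon trails the Sun by θ/15 = 317.0/15 ≈ 21.13 hours.
06:00 + 21.131 h ≈ 03:08 → 03:10 to the nearest ten minutes.

03:10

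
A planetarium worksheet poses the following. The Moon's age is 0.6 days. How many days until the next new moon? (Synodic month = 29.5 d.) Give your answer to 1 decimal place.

The next new moon completes the synodic month: 29.5 − 0.6 = 28.900 days.

28.9 days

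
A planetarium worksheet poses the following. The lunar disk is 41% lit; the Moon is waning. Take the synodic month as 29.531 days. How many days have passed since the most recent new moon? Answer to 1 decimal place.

cos θ = 1 − 2f = 0.180, giving a principal value of 79.6°.
Since the Moon is past full (waning), take the reflex angle: θ = 360° − 79.6° = 280.4°.
Age = 29.531 × 280.4°/360° ≈ 23.00 days.

23.0 days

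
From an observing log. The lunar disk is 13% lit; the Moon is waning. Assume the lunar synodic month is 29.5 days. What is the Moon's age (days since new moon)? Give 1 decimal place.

Invert f = (1 − cos θ)/2 to get cos θ = 1 − 2(0.13) = 0.740, hence θ₀ = arccos 0.740 = 42.3°.
Since the Moon is past full (waning), take the reflex angle: θ = 360° − 42.3° = 317.7°.
At 360°/29.5 d per day, 317.7° corresponds to 26.04 days.

26.0 days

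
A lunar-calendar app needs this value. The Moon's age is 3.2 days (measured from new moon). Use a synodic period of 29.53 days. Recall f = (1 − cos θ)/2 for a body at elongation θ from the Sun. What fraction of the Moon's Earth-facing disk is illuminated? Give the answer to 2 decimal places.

The Moon has covered 3.2/29.53 of its cycle, so θ ≈ 360° × 3.2/29.53 = 39.0°.
cos 39.0° = 0.777, so f = (1 − 0.777)/2 = 0.111.

0.11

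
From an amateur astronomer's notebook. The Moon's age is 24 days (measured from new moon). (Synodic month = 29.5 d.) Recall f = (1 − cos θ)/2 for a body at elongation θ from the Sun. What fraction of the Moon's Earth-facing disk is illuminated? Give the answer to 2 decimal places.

The Moon has covered 24/29.5 of its cycle, so θ ≈ 360° × 24/29.5 = 292.9°.
cos 292.9° = 0.389, so f = (1 − 0.389)/2 = 0.306.

0.31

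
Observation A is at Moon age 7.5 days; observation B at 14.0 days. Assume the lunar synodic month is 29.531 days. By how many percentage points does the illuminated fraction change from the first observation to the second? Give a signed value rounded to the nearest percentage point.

+48 pp

θ₁ = 360° × 7.5/29.531 = 91.4°, f₁ = (1 − cos θ₁)/2 = 0.512.
θ₂ = 360° × 14.0/29.531 = 170.7°, f₂ = (1 − cos θ₂)/2 = 0.993.
Change = f₂ − f₁ = +0.481 → +48 percentage points.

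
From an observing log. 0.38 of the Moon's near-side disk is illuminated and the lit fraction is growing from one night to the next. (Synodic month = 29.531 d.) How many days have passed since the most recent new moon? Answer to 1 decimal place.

6.2 days

From f = (1 − cos θ)/2: cos θ = 1 − 2×0.38 = 0.240; arccos → 76.1°.
Before full moon the principal value applies: θ = 76.1°.
At 360°/29.531 d per day, 76.1° corresponds to 6.24 days.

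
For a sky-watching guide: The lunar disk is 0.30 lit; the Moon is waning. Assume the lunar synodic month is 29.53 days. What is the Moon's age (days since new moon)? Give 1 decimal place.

24.1 days

cos θ = 1 − 2f = 0.400, giving a principal value of 66.4°.
Since the Moon is past full (waning), take the reflex angle: θ = 360° − 66.4° = 293.6°.
At 360°/29.53 d per day, 293.6° corresponds to 24.08 days.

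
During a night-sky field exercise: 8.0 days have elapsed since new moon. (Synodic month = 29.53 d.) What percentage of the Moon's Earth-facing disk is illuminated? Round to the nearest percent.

Elongation θ = 360° × 8.0/29.53 ≈ 97.5°.
With cos θ = (-0.131), the lit fraction is (1 − (-0.131))/2 ≈ 0.566, so 57%.

57%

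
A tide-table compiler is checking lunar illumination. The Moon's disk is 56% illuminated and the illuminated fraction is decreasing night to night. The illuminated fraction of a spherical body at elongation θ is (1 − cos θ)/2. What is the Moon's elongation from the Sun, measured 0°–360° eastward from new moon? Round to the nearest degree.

263°

Invert f = (1 − cos θ)/2 to get cos θ = 1 − 2(0.56) = -0.120, hence θ₀ = arccos -0.120 = 96.9°.
Since the Moon is past full (waning), take the reflex angle: θ = 360° − 96.9° = 263.1°.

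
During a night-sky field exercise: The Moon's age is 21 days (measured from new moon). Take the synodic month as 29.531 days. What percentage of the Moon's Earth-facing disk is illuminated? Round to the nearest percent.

Phase angle: θ = 360°·(21 d)/(29.531 d) = 256.0°.
cos 256.0° = (-0.242), so f = (1 − (-0.242))/2 = 0.621, so 62%.

62%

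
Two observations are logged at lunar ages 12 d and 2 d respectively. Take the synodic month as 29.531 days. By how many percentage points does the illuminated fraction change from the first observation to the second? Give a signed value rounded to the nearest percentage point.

-87 percentage points

θ₁ = 360° × 12/29.531 = 146.3°, f₁ = (1 − cos θ₁)/2 = 0.916.
θ₂ = 360° × 2/29.531 = 24.4°, f₂ = (1 − cos θ₂)/2 = 0.045.
Change = f₂ − f₁ = -0.871 → -87 percentage points.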